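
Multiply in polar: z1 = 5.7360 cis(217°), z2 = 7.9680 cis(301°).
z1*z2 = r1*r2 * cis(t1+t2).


r = 5.7360 * 7.9680 = 45.7044
theta = 217° + 301° = 518° = 158° (mod 360)

45.7044 cis(158°)


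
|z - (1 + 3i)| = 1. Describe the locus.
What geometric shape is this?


|z - z0| = r is a circle with center z0 and radius r.
Center = (1, 3), radius = 1

Circle with center (1, 3) and radius 1


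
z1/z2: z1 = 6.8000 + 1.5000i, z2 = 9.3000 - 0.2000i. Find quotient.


Conjugate of z2 = 9.3000 + 0.2000i
Numerator: (6.8000 + 1.5000i)(9.3000 + 0.2000i) = 62.9400 + 15.3100i
Denominator: 9.3^2 + (-0.2)^2 = 86.53
Result = (62.9400 + 15.3100i)/86.53

0.7274 + 0.1769i


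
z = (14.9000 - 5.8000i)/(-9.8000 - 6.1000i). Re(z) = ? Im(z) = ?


Multiply by conjugate: (14.9000 - 5.8000i)(-9.8000 + 6.1000i) / ((-9.8)^2 + (-6.1)^2)
Numerator real = 14.9*(-9.8) - (5.8)*(-6.1) = -110.64
Numerator imag = -5.8*(-9.8) - 14.9*(-6.1) = 147.73
Denominator = 133.25
Re(z) = -110.64/133.25 = -0.8303
Im(z) = 147.73/133.25 = 1.1087

Re(z) = -0.8303, Im(z) = 1.1087


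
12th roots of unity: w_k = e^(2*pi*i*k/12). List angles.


The 12th roots of unity are cis(360k/12°) for k=0..11
Angle step = 360/12 = 30°
Primitive root: cis(30°)
Primitive root = 0.8660 + 0.5000i

12 roots at angles: 0°, 30°, 60°, 90°, 120°, 150°, 180°, 210°, 240°, 270°, 300°, 330°


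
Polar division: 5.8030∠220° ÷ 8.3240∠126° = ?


r = 5.8030 / 8.3240 = 0.6971
theta = 220° - 126° = 94° = 94° (mod 360)

0.6971 cis(94°)


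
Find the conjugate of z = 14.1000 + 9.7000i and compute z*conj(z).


z_bar = 14.1000 - 9.7000i
z*z_bar = 14.1^2 + 9.7^2 = 198.81 + 94.09 = 292.9

z_bar = 14.1000 - 9.7000i, z*z_bar = 292.9


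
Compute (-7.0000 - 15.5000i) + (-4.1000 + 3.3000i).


Real: -7 - 4.1 = -11.1
Imag: -15.5 + 3.3 = -12.2

-11.1000 - 12.2000i


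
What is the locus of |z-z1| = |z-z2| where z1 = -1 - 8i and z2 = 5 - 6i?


Equal distances means the locus is the perpendicular bisector of z1 and z2.
Midpoint = ((-1+5)/2, (-8+(-6))/2) = (2.0000, -7.0000)

Perpendicular bisector through (2.0000, -7.0000)


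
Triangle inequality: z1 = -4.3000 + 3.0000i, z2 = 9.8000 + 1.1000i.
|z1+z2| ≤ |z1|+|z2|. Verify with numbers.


|z1| = sqrt((-4.3)^2 + 3^2) = sqrt(27.49) = 5.2431
|z2| = sqrt(9.8^2 + 1.1^2) = sqrt(97.25) = 9.8615
z1+z2 = 5.5000 + 4.1000i
|z1+z2| = sqrt(47.06) = 6.8600
|z1|+|z2| = 5.2431 + 9.8615 = 15.1046

|z1+z2| = 6.8600 ≤ |z1|+|z2| = 15.1046 (verified)


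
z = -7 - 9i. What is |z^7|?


|z| = sqrt(49+81) = sqrt(130) = 11.4018
|z^7| = |z|^7 = (sqrt(130))^7 = 130^3 * sqrt(130) = 2197000*sqrt(130)

|z^7| = 2197000*sqrt(130) ≈ 25049654.0894


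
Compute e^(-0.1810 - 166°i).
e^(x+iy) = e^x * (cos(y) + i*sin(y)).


e^-0.1810 = 0.8344
cos(-166°) = -0.9703
sin(-166°) = -0.24192
Real = 0.8344*(-0.9703) = -0.8096
Imag = 0.8344*(-0.24192) = -0.2019

-0.8096 - 0.2019i


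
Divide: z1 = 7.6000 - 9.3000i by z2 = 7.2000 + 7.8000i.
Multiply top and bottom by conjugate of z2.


Conjugate of z2 = 7.2000 - 7.8000i
Numerator: (7.6000 - 9.3000i)(7.2000 - 7.8000i) = -17.8200 - 126.2400i
Denominator: 7.2^2 + 7.8^2 = 112.68
Result = (-17.8200 - 126.2400i)/112.68

-0.1581 - 1.1203i


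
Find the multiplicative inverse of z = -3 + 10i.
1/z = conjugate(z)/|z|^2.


|z|^2 = 9+100 = 109
1/z = (-3 - 10i)/109

1/z = -0.0275 - 0.0917i


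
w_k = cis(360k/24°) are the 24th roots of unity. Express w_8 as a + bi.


Angle = 360*8/24 = 120°
a = cos(120°) = -0.5000
b = sin(120°) = 0.8660

-0.5000 + 0.8660i


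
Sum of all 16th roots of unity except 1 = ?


With w = e^(2*pi*i/16), all 16 of the 16th roots of unity w^0 = 1, w, ..., w^(15) sum to 0: 1 + w + ... + w^(15) = (1 - w^16)/(1 - w) = 0 since w^16 = 1, w ≠ 1.
Removing the root 1: w + w^2 + ... + w^(15) = 0 - 1 = -1

Sum = -1


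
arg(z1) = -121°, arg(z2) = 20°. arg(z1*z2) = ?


arg(z1*z2) = -121° + 20° = -101°
Normalized to (-180°, 180°]: -101°

-101°


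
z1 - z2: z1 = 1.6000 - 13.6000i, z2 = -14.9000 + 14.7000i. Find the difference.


Real: 1.6 + 14.9 = 16.5
Imag: -13.6 - 14.7 = -28.3

16.5000 - 28.3000i


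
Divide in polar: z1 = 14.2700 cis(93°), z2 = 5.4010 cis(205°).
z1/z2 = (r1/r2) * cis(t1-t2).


r = 14.2700 / 5.4010 = 2.6421
theta = 93° - 205° = -112° = 248° (mod 360)

2.6421 cis(248°)


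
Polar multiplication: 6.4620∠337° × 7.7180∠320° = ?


r = 6.4620 * 7.7180 = 49.8737
theta = 337° + 320° = 657° = 297° (mod 360)

49.8737 cis(297°)


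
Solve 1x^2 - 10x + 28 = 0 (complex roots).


disc = (-10)^2 - 4*1*28 = 100 - 112 = -12
sqrt(|disc|) = sqrt(12) = 3.4641
Real part = 10/(2*1) = 5.0000
Imag part = 3.4641/(2*1) = 1.7321

5.0000 ± 1.7321i


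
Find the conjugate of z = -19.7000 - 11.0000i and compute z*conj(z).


z_bar = -19.7000 + 11.0000i
z*z_bar = (-19.7)^2 + (-11)^2 = 388.09 + 121 = 509.09

z_bar = -19.7000 + 11.0000i, z*z_bar = 509.09


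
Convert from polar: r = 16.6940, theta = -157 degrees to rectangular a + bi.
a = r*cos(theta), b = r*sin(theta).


a = 16.6940*cos(-157°) = 16.6940*(-0.920505) = -15.3669
b = 16.6940*sin(-157°) = 16.6940*(-0.390731) = -6.5229

-15.3669 - 6.5229i


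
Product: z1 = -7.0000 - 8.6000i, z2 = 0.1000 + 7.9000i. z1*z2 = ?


Real = -7*0.1 - (-8.6)*7.9 = -0.7 - (-67.94) = 67.24
Imag = -7*7.9 + 0.1*(-8.6) = -55.3 - (0.86) = -56.16

67.2400 - 56.1600i


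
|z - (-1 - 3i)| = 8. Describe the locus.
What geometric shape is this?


|z - z0| = r is a circle with center z0 and radius r.
Center = (-1, -3), radius = 8

Circle with center (-1, -3) and radius 8


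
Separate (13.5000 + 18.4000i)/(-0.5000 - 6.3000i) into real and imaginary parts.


Multiply by conjugate: (13.5000 + 18.4000i)(-0.5000 + 6.3000i) / ((-0.5)^2 + (-6.3)^2)
Numerator real = 13.5*(-0.5) + 18.4*(-6.3) = -122.67
Numerator imag = 18.4*(-0.5) - 13.5*(-6.3) = 75.85
Denominator = 39.94
Re(z) = -122.67/39.94 = -3.0714
Im(z) = 75.85/39.94 = 1.8991

Re(z) = -3.0714, Im(z) = 1.8991


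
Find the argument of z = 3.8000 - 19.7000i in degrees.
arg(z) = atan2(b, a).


Re = 3.8, Im = -19.7
arg = atan2(-19.7, 3.8) = -79.0821 degrees

arg(z) = -79.0821 degrees


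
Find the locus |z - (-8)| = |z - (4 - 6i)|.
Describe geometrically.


Equal distances means the locus is the perpendicular bisector of z1 and z2.
Midpoint = ((-8+4)/2, (0+(-6))/2) = (-2.0000, -3.0000)

Perpendicular bisector through (-2.0000, -3.0000)


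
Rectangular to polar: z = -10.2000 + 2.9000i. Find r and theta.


r = sqrt(104.04+8.41) = sqrt(112.45) = 10.6042
theta = atan2(2.9, -10.2) = 164.1288 degrees

r = 10.6042, theta = 164.1288 degrees


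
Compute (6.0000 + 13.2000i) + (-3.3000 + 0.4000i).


Real: 6 - 3.3 = 2.7
Imag: 13.2 + 0.4 = 13.6

2.7000 + 13.6000i


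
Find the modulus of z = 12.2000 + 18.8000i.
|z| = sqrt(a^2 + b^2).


|z| = sqrt(12.2^2 + 18.8^2) = sqrt(148.84 + 353.44) = sqrt(502.28) = 22.4116

|z| = 22.4116


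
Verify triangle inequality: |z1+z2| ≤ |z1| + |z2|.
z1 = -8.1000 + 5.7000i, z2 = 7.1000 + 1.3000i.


|z1| = sqrt((-8.1)^2 + 5.7^2) = sqrt(98.1) = 9.9045
|z2| = sqrt(7.1^2 + 1.3^2) = sqrt(52.1) = 7.2180
z1+z2 = -1.0000 + 7.0000i
|z1+z2| = sqrt(50) = 7.0711
|z1|+|z2| = 9.9045 + 7.2180 = 17.1225

|z1+z2| = 7.0711 ≤ |z1|+|z2| = 17.1225 (verified)


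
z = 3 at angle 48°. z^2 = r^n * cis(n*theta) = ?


r^2 = 3^2 = 9
n*theta = 2*48° = 96° = 96° (mod 360)
a = 9*cos(96°) = -0.9408
b = 9*sin(96°) = 8.9507

9 cis(96°) = -0.9408 + 8.9507i


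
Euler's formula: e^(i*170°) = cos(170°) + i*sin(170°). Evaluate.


cos(170°) = -0.9848
sin(170°) = 0.1736

e^(i*170°) = -0.9848 + 0.1736i


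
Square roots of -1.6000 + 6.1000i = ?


|z| = sqrt(2.56+37.21) = 6.3063
sqrt((|z|+a)/2) = sqrt((6.3063+(-1.6))/2) = sqrt(2.3532) = 1.5340
sqrt((|z|-a)/2) = sqrt((6.3063-(-1.6))/2) = sqrt(3.9532) = 1.9883

±(1.5340 + 1.9883i) i.e. 1.5340 + 1.9883i and -1.5340 - 1.9883i


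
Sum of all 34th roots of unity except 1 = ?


With w = e^(2*pi*i/34), all 34 of the 34th roots of unity w^0 = 1, w, ..., w^(33) sum to 0: 1 + w + ... + w^(33) = (1 - w^34)/(1 - w) = 0 since w^34 = 1, w ≠ 1.
Removing the root 1: w + w^2 + ... + w^(33) = 0 - 1 = -1

Sum = -1


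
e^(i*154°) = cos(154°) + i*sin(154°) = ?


cos(154°) = -0.8988
sin(154°) = 0.4384

e^(i*154°) = -0.8988 + 0.4384i


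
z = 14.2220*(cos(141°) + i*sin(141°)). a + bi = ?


a = 14.2220*cos(141°) = 14.2220*(-0.77715) = -11.0526
b = 14.2220*sin(141°) = 14.2220*0.62932 = 8.9502

-11.0526 + 8.9502i


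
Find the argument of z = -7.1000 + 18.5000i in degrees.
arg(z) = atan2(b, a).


Re = -7.1, Im = 18.5
arg = atan2(18.5, -7.1) = 110.9960 degrees

arg(z) = 110.9960 degrees


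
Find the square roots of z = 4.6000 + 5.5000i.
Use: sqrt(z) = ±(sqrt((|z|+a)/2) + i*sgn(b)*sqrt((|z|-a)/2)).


|z| = sqrt(21.16+30.25) = 7.1701
sqrt((|z|+a)/2) = sqrt((7.1701+4.6)/2) = sqrt(5.8850) = 2.4259
sqrt((|z|-a)/2) = sqrt((7.1701-4.6)/2) = sqrt(1.2850) = 1.1336

±(2.4259 + 1.1336i) i.e. 2.4259 + 1.1336i and -2.4259 - 1.1336i


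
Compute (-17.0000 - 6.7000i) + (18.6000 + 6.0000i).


Real: -17 + 18.6 = 1.6
Imag: -6.7 + 6 = -0.7

1.6000 - 0.7000i


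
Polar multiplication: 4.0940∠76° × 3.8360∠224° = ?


r = 4.0940 * 3.8360 = 15.7046
theta = 76° + 224° = 300° = 300° (mod 360)

15.7046 cis(300°)


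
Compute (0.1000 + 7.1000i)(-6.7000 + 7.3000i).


Real = 0.1*(-6.7) - 7.1*7.3 = -0.67 - 51.83 = -52.5
Imag = 0.1*7.3 - (6.7)*7.1 = 0.73 - (47.57) = -46.84

-52.5000 - 46.8400i


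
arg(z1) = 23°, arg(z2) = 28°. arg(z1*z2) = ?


arg(z1*z2) = 23° + 28° = 51°
Normalized to (-180°, 180°]: 51°

51°


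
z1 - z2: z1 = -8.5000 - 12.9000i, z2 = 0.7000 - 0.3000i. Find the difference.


Real: -8.5 - 0.7 = -9.2
Imag: -12.9 + 0.3 = -12.6

-9.2000 - 12.6000i


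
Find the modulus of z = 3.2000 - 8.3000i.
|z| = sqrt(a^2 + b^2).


|z| = sqrt(3.2^2 + (-8.3)^2) = sqrt(10.24 + 68.89) = sqrt(79.13) = 8.8955

|z| = 8.8955


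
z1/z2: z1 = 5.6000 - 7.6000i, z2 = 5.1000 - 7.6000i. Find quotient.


Conjugate of z2 = 5.1000 + 7.6000i
Numerator: (5.6000 - 7.6000i)(5.1000 + 7.6000i) = 86.3200 + 3.8000i
Denominator: 5.1^2 + (-7.6)^2 = 83.77
Result = (86.3200 + 3.8000i)/83.77

1.0304 + 0.0454i


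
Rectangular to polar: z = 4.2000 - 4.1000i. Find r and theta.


r = sqrt(17.64+16.81) = sqrt(34.45) = 5.8694
theta = atan2(-4.1, 4.2) = -44.3097 degrees

r = 5.8694, theta = -44.3097 degrees


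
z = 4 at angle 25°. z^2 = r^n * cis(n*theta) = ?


r^2 = 4^2 = 16
n*theta = 2*25° = 50° = 50° (mod 360)
a = 16*cos(50°) = 10.2846
b = 16*sin(50°) = 12.2567

16 cis(50°) = 10.2846 + 12.2567i


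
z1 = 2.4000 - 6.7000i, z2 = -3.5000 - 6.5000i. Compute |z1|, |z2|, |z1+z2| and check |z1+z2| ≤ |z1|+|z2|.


|z1| = sqrt(2.4^2 + (-6.7)^2) = sqrt(50.65) = 7.1169
|z2| = sqrt((-3.5)^2 + (-6.5)^2) = sqrt(54.5) = 7.3824
z1+z2 = -1.1000 - 13.2000i
|z1+z2| = sqrt(175.45) = 13.2458
|z1|+|z2| = 7.1169 + 7.3824 = 14.4993

|z1+z2| = 13.2458 ≤ |z1|+|z2| = 14.4993 (verified)


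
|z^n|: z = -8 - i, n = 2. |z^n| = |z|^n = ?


|z| = sqrt(64+1) = sqrt(65) = 8.0623
|z^2| = |z|^2 = (sqrt(65))^2 = 65

|z^2| = 65


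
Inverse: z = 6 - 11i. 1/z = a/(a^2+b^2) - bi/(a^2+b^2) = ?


|z|^2 = 36+121 = 157
1/z = (6 + 11i)/157

1/z = 0.0382 + 0.0701i


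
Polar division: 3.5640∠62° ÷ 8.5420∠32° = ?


r = 3.5640 / 8.5420 = 0.4172
theta = 62° - 32° = 30° = 30° (mod 360)

0.4172 cis(30°)


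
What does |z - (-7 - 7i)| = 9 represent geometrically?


|z - z0| = r is a circle with center z0 and radius r.
Center = (-7, -7), radius = 9

Circle with center (-7, -7) and radius 9


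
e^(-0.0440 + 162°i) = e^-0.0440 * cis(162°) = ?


e^-0.0440 = 0.95695
cos(162°) = -0.95106
sin(162°) = 0.309
Real = 0.95695*(-0.95106) = -0.9101
Imag = 0.95695*0.309 = 0.2957

-0.9101 + 0.2957i


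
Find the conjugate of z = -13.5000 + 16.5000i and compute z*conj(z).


z_bar = -13.5000 - 16.5000i
z*z_bar = (-13.5)^2 + 16.5^2 = 182.25 + 272.25 = 454.5

z_bar = -13.5000 - 16.5000i, z*z_bar = 454.5


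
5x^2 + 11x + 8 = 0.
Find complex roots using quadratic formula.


disc = 11^2 - 4*5*8 = 121 - 160 = -39
sqrt(|disc|) = sqrt(39) = 6.2450
Real part = -11/(2*5) = -1.1000
Imag part = 6.2450/(2*5) = 0.6245

-1.1000 ± 0.6245i


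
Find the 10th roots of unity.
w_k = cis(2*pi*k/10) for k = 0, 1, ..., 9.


The 10th roots of unity are cis(360k/10°) for k=0..9
Angle step = 360/10 = 36°
Primitive root: cis(36°)
Primitive root = 0.8090 + 0.5878i

10 roots at angles: 0°, 36°, 72°, 108°, 144°, 180°, 216°, 252°, 288°, 324°


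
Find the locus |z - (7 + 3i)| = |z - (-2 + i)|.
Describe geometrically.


Equal distances means the locus is the perpendicular bisector of z1 and z2.
Midpoint = ((7+(-2))/2, (3+1)/2) = (2.5000, 2.0000)

Perpendicular bisector through (2.5000, 2.0000)


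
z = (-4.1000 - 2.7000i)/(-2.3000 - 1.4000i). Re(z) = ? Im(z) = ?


Multiply by conjugate: (-4.1000 - 2.7000i)(-2.3000 + 1.4000i) / ((-2.3)^2 + (-1.4)^2)
Numerator real = -4.1*(-2.3) - (2.7)*(-1.4) = 13.21
Numerator imag = -2.7*(-2.3) - (-4.1)*(-1.4) = 0.47
Denominator = 7.25
Re(z) = 13.21/7.25 = 1.8221
Im(z) = 0.47/7.25 = 0.0648

Re(z) = 1.8221, Im(z) = 0.0648


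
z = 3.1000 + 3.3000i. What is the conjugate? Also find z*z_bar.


z_bar = 3.1000 - 3.3000i
z*z_bar = 3.1^2 + 3.3^2 = 9.61 + 10.89 = 20.5

z_bar = 3.1000 - 3.3000i, z*z_bar = 20.5


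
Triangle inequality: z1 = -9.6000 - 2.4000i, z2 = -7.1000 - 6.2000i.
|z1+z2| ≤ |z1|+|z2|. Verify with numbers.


|z1| = sqrt((-9.6)^2 + (-2.4)^2) = sqrt(97.92) = 9.8955
|z2| = sqrt((-7.1)^2 + (-6.2)^2) = sqrt(88.85) = 9.4260
z1+z2 = -16.7000 - 8.6000i
|z1+z2| = sqrt(352.85) = 18.7843
|z1|+|z2| = 9.8955 + 9.4260 = 19.3215

|z1+z2| = 18.7843 ≤ |z1|+|z2| = 19.3215 (verified)


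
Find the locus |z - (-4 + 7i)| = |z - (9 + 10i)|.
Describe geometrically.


Equal distances means the locus is the perpendicular bisector of z1 and z2.
Midpoint = ((-4+9)/2, (7+10)/2) = (2.5000, 8.5000)

Perpendicular bisector through (2.5000, 8.5000)


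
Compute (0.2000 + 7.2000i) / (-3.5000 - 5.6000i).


Conjugate of z2 = -3.5000 + 5.6000i
Numerator: (0.2000 + 7.2000i)(-3.5000 + 5.6000i) = -41.0200 - 24.0800i
Denominator: (-3.5)^2 + (-5.6)^2 = 43.61
Result = (-41.0200 - 24.0800i)/43.61

-0.9406 - 0.5522i


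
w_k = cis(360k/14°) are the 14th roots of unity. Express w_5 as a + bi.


Angle = 360*5/14 = 128.5714°
a = cos(128.5714°) = -0.6235
b = sin(128.5714°) = 0.7818

-0.6235 + 0.7818i


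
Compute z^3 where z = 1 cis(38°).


r^3 = 1^3 = 1
n*theta = 3*38° = 114° = 114° (mod 360)
a = 1*cos(114°) = -0.4067
b = 1*sin(114°) = 0.9135

1 cis(114°) = -0.4067 + 0.9135i


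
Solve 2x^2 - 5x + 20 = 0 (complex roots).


disc = (-5)^2 - 4*2*20 = 25 - 160 = -135
sqrt(|disc|) = sqrt(135) = 11.6190
Real part = 5/(2*2) = 1.2500
Imag part = 11.6190/(2*2) = 2.9047

1.2500 ± 2.9047i


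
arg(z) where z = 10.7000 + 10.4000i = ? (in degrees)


Re = 10.7, Im = 10.4
arg = atan2(10.4, 10.7) = 44.1854 degrees

arg(z) = 44.1854 degrees


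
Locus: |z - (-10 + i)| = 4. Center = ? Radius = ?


|z - z0| = r is a circle with center z0 and radius r.
Center = (-10, 1), radius = 4

Circle with center (-10, 1) and radius 4


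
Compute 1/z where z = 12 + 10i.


|z|^2 = 144+100 = 244
1/z = (12 - 10i)/244

1/z = 0.0492 - 0.0410i


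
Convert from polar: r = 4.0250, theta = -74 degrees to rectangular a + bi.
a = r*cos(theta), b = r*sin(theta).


a = 4.0250*cos(-74°) = 4.0250*0.275637 = 1.1094
b = 4.0250*sin(-74°) = 4.0250*(-0.96126) = -3.8691

1.1094 - 3.8691i


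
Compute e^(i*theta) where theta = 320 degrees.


cos(320°) = 0.7660
sin(320°) = -0.6428

e^(i*320°) = 0.7660 - 0.6428i


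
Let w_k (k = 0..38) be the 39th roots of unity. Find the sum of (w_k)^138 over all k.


The roots are w_k = w^k with w = e^(2*pi*i/39), and (w^k)^138 = (w^138)^k.
So S = 1 + u + u^2 + ... + u^(38) with u = w^138.
138 = 3*39 + 21, so 138 is not a multiple of 39: u = (w^39)^3 * w^21 = w^21 ≠ 1 (w is a primitive 39th root), while u^39 = (w^39)^138 = 1.
Geometric series: S = (1 - u^39)/(1 - u) = (1 - 1)/(1 - u) = 0

S = 0


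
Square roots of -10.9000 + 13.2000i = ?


|z| = sqrt(118.81+174.24) = 17.1187
sqrt((|z|+a)/2) = sqrt((17.1187+(-10.9))/2) = sqrt(3.1094) = 1.7633
sqrt((|z|-a)/2) = sqrt((17.1187-(-10.9))/2) = sqrt(14.0094) = 3.7429

±(1.7633 + 3.7429i) i.e. 1.7633 + 3.7429i and -1.7633 - 3.7429i


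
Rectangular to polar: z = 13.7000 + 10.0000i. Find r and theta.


r = sqrt(187.69+100) = sqrt(287.69) = 16.9614
theta = atan2(10, 13.7) = 36.1267 degrees

r = 16.9614, theta = 36.1267 degrees


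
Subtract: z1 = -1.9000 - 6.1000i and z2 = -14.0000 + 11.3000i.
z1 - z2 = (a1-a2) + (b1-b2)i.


Real: -1.9 + 14 = 12.1
Imag: -6.1 - 11.3 = -17.4

12.1000 - 17.4000i


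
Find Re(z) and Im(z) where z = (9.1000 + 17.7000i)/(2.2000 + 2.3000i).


Multiply by conjugate: (9.1000 + 17.7000i)(2.2000 - 2.3000i) / (2.2^2 + 2.3^2)
Numerator real = 9.1*2.2 + 17.7*2.3 = 60.73
Numerator imag = 17.7*2.2 - 9.1*2.3 = 18.01
Denominator = 10.13
Re(z) = 60.73/10.13 = 5.9951
Im(z) = 18.01/10.13 = 1.7779

Re(z) = 5.9951, Im(z) = 1.7779


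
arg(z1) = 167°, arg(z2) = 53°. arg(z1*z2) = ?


arg(z1*z2) = 167° + 53° = 220°
Normalized to (-180°, 180°]: -140°

-140°


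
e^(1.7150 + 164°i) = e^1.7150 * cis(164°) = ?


e^1.7150 = 5.5567
cos(164°) = -0.96126
sin(164°) = 0.27564
Real = 5.5567*(-0.96126) = -5.3414
Imag = 5.5567*0.27564 = 1.5316

-5.3414 + 1.5316i


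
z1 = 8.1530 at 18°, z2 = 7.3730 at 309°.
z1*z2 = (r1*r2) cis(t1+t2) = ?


r = 8.1530 * 7.3730 = 60.1121
theta = 18° + 309° = 327° = 327° (mod 360)

60.1121 cis(327°)


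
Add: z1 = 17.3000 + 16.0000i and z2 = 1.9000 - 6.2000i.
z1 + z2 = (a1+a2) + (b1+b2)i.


Real: 17.3 + 1.9 = 19.2
Imag: 16 - 6.2 = 9.8

19.2000 + 9.8000i


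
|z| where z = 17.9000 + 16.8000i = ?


|z| = sqrt(17.9^2 + 16.8^2) = sqrt(320.41 + 282.24) = sqrt(602.65) = 24.5489

|z| = 24.5489


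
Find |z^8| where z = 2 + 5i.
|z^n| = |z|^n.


|z| = sqrt(4+25) = sqrt(29) = 5.3852
|z^8| = |z|^8 = (sqrt(29))^8 = 29^4 = 707281

|z^8| = 707281


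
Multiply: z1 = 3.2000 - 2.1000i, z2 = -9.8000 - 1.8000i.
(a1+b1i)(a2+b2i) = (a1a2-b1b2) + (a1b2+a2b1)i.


Real = 3.2*(-9.8) - (-2.1)*(-1.8) = -31.36 - 3.78 = -35.14
Imag = 3.2*(-1.8) - (9.8)*(-2.1) = -5.76 + 20.58 = 14.82

-35.1400 + 14.8200i


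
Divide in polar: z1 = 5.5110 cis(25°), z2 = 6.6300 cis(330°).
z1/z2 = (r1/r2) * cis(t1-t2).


r = 5.5110 / 6.6300 = 0.8312
theta = 25° - 330° = -305° = 55° (mod 360)

0.8312 cis(55°)


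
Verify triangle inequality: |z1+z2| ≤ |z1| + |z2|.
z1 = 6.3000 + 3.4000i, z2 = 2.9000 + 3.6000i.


|z1| = sqrt(6.3^2 + 3.4^2) = sqrt(51.25) = 7.1589
|z2| = sqrt(2.9^2 + 3.6^2) = sqrt(21.37) = 4.6228
z1+z2 = 9.2000 + 7.0000i
|z1+z2| = sqrt(133.64) = 11.5603
|z1|+|z2| = 7.1589 + 4.6228 = 11.7817

|z1+z2| = 11.5603 ≤ |z1|+|z2| = 11.7817 (verified)


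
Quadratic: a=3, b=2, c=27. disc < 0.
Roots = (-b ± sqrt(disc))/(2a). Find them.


disc = 2^2 - 4*3*27 = 4 - 324 = -320
sqrt(|disc|) = sqrt(320) = 17.8885
Real part = -2/(2*3) = -0.3333
Imag part = 17.8885/(2*3) = 2.9814

-0.3333 ± 2.9814i


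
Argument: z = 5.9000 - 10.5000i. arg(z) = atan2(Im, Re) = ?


Re = 5.9, Im = -10.5
arg = atan2(-10.5, 5.9) = -60.6682 degrees

arg(z) = -60.6682 degrees


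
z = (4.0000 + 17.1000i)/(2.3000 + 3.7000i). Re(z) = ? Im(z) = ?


Multiply by conjugate: (4.0000 + 17.1000i)(2.3000 - 3.7000i) / (2.3^2 + 3.7^2)
Numerator real = 4*2.3 + 17.1*3.7 = 72.47
Numerator imag = 17.1*2.3 - 4*3.7 = 24.53
Denominator = 18.98
Re(z) = 72.47/18.98 = 3.8182
Im(z) = 24.53/18.98 = 1.2924

Re(z) = 3.8182, Im(z) = 1.2924


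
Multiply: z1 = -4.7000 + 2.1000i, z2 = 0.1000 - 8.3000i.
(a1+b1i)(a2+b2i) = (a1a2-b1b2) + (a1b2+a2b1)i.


Real = -4.7*0.1 - 2.1*(-8.3) = -0.47 - (-17.43) = 16.96
Imag = -4.7*(-8.3) + 0.1*2.1 = 39.01 + 0.21 = 39.22

16.9600 + 39.2200i


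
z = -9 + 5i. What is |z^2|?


|z| = sqrt(81+25) = sqrt(106) = 10.2956
|z^2| = |z|^2 = (sqrt(106))^2 = 106

|z^2| = 106


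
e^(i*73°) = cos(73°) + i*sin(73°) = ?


cos(73°) = 0.2924
sin(73°) = 0.9563

e^(i*73°) = 0.2924 + 0.9563i


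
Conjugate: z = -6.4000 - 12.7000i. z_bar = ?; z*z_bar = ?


z_bar = -6.4000 + 12.7000i
z*z_bar = (-6.4)^2 + (-12.7)^2 = 40.96 + 161.29 = 202.25

z_bar = -6.4000 + 12.7000i, z*z_bar = 202.25


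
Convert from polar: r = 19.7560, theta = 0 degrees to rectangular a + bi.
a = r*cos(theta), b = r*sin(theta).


a = 19.7560*cos(0°) = 19.7560*1 = 19.7560
b = 19.7560*sin(0°) = 19.7560*0 = 0

19.7560 + 0i


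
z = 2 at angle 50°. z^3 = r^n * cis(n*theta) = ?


r^3 = 2^3 = 8
n*theta = 3*50° = 150° = 150° (mod 360)
a = 8*cos(150°) = -6.9282
b = 8*sin(150°) = 4.0000

8 cis(150°) = -6.9282 + 4.0000i


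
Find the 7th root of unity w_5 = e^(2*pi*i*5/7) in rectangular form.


Angle = 360*5/7 = 257.1429°
a = cos(257.1429°) = -0.2225
b = sin(257.1429°) = -0.9749

-0.2225 - 0.9749i


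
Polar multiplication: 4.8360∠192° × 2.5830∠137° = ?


r = 4.8360 * 2.5830 = 12.4914
theta = 192° + 137° = 329° = 329° (mod 360)

12.4914 cis(329°)


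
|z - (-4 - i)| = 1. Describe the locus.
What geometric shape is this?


|z - z0| = r is a circle with center z0 and radius r.
Center = (-4, -1), radius = 1

Circle with center (-4, -1) and radius 1


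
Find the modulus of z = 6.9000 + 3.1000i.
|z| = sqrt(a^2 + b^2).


|z| = sqrt(6.9^2 + 3.1^2) = sqrt(47.61 + 9.61) = sqrt(57.22) = 7.5644

|z| = 7.5644


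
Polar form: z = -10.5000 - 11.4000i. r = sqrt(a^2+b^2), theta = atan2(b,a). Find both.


r = sqrt(110.25+129.96) = sqrt(240.21) = 15.4987
theta = atan2(-11.4, -10.5) = -132.6467 degrees

r = 15.4987, theta = -132.6467 degrees


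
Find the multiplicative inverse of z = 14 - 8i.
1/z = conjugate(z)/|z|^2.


|z|^2 = 196+64 = 260
1/z = (14 + 8i)/260

1/z = 0.0538 + 0.0308i


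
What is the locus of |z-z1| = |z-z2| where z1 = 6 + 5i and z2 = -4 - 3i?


Equal distances means the locus is the perpendicular bisector of z1 and z2.
Midpoint = ((6+(-4))/2, (5+(-3))/2) = (1.0000, 1.0000)

Perpendicular bisector through (1.0000, 1.0000)


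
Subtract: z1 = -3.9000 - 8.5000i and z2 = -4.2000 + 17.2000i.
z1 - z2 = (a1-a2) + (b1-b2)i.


Real: -3.9 + 4.2 = 0.3
Imag: -8.5 - 17.2 = -25.7

0.3000 - 25.7000i


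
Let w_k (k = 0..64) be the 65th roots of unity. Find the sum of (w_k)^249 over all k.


The roots are w_k = w^k with w = e^(2*pi*i/65), and (w^k)^249 = (w^249)^k.
So S = 1 + u + u^2 + ... + u^(64) with u = w^249.
249 = 3*65 + 54, so 249 is not a multiple of 65: u = (w^65)^3 * w^54 = w^54 ≠ 1 (w is a primitive 65th root), while u^65 = (w^65)^249 = 1.
Geometric series: S = (1 - u^65)/(1 - u) = (1 - 1)/(1 - u) = 0

S = 0


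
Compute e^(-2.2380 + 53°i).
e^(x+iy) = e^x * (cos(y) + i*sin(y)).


e^-2.2380 = 0.1067
cos(53°) = 0.6018
sin(53°) = 0.7986
Real = 0.1067*0.6018 = 0.0642
Imag = 0.1067*0.7986 = 0.0852

0.0642 + 0.0852i


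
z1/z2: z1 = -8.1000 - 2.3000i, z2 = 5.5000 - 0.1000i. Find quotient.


Conjugate of z2 = 5.5000 + 0.1000i
Numerator: (-8.1000 - 2.3000i)(5.5000 + 0.1000i) = -44.3200 - 13.4600i
Denominator: 5.5^2 + (-0.1)^2 = 30.26
Result = (-44.3200 - 13.4600i)/30.26

-1.4646 - 0.4448i


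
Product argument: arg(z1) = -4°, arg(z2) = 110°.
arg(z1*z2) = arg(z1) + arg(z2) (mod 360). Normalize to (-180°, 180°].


arg(z1*z2) = -4° + 110° = 106°
Normalized to (-180°, 180°]: 106°

106°


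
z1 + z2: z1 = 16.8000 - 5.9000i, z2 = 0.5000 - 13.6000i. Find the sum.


Real: 16.8 + 0.5 = 17.3
Imag: -5.9 - 13.6 = -19.5

17.3000 - 19.5000i


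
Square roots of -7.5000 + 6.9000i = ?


|z| = sqrt(56.25+47.61) = 10.1912
sqrt((|z|+a)/2) = sqrt((10.1912+(-7.5))/2) = sqrt(1.3456) = 1.1600
sqrt((|z|-a)/2) = sqrt((10.1912-(-7.5))/2) = sqrt(8.8456) = 2.9742

±(1.1600 + 2.9742i) i.e. 1.1600 + 2.9742i and -1.1600 - 2.9742i


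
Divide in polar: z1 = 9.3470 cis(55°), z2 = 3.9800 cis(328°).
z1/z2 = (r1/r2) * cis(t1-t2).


r = 9.3470 / 3.9800 = 2.3485
theta = 55° - 328° = -273° = 87° (mod 360)

2.3485 cis(87°)


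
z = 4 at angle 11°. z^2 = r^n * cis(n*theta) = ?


r^2 = 4^2 = 16
n*theta = 2*11° = 22° = 22° (mod 360)
a = 16*cos(22°) = 14.8349
b = 16*sin(22°) = 5.9937

16 cis(22°) = 14.8349 + 5.9937i


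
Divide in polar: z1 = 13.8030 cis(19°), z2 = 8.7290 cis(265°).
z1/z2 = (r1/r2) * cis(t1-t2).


r = 13.8030 / 8.7290 = 1.5813
theta = 19° - 265° = -246° = 114° (mod 360)

1.5813 cis(114°)


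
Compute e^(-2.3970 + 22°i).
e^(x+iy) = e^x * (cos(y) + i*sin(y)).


e^-2.3970 = 0.0910
cos(22°) = 0.9272
sin(22°) = 0.3746
Real = 0.0910*0.9272 = 0.0844
Imag = 0.0910*0.3746 = 0.0341

0.0844 + 0.0341i


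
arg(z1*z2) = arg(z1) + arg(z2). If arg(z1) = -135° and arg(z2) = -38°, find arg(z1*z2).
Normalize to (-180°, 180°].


arg(z1*z2) = -135° - 38° = -173°
Normalized to (-180°, 180°]: -173°

-173°


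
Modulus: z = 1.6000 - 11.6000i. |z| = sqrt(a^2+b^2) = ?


|z| = sqrt(1.6^2 + (-11.6)^2) = sqrt(2.56 + 134.56) = sqrt(137.12) = 11.7098

|z| = 11.7098


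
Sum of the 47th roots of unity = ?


The sum of all 47th roots of unity is 0.
Geometric series: (1 - w^47)/(1 - w) = (1-1)/(1-w) = 0 since w^47 = 1, w ≠ 1.
Alternatively: coefficient of z^46 in z^47 - 1 is 0.

0


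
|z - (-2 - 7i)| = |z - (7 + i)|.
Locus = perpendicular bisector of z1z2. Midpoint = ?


Equal distances means the locus is the perpendicular bisector of z1 and z2.
Midpoint = ((-2+7)/2, (-7+1)/2) = (2.5000, -3.0000)

Perpendicular bisector through (2.5000, -3.0000)


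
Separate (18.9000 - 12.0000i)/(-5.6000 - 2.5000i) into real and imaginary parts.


Multiply by conjugate: (18.9000 - 12.0000i)(-5.6000 + 2.5000i) / ((-5.6)^2 + (-2.5)^2)
Numerator real = 18.9*(-5.6) - (12)*(-2.5) = -75.84
Numerator imag = -12*(-5.6) - 18.9*(-2.5) = 114.45
Denominator = 37.61
Re(z) = -75.84/37.61 = -2.0165
Im(z) = 114.45/37.61 = 3.0431

Re(z) = -2.0165, Im(z) = 3.0431


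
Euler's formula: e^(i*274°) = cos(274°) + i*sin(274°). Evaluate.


cos(274°) = 0.0698
sin(274°) = -0.9976

e^(i*274°) = 0.0698 - 0.9976i


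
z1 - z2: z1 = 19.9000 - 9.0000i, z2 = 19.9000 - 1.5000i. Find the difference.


Real: 19.9 - 19.9 = 0
Imag: -9 + 1.5 = -7.5

-7.5000i


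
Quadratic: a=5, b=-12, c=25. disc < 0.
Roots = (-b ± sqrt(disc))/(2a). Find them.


disc = (-12)^2 - 4*5*25 = 144 - 500 = -356
sqrt(|disc|) = sqrt(356) = 18.8680
Real part = 12/(2*5) = 1.2000
Imag part = 18.8680/(2*5) = 1.8868

1.2000 ± 1.8868i


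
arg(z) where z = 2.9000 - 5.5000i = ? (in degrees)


Re = 2.9, Im = -5.5
arg = atan2(-5.5, 2.9) = -62.1985 degrees

arg(z) = -62.1985 degrees


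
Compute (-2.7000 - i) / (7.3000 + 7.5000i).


Conjugate of z2 = 7.3000 - 7.5000i
Numerator: (-2.7000 - i)(7.3000 - 7.5000i) = -27.2100 + 12.9500i
Denominator: 7.3^2 + 7.5^2 = 109.54
Result = (-27.2100 + 12.9500i)/109.54

-0.2484 + 0.1182i


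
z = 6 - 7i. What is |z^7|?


|z| = sqrt(36+49) = sqrt(85) = 9.2195
|z^7| = |z|^7 = (sqrt(85))^7 = 85^3 * sqrt(85) = 614125*sqrt(85)

|z^7| = 614125*sqrt(85) ≈ 5661952.7398


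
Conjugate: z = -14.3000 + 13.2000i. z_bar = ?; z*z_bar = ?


z_bar = -14.3000 - 13.2000i
z*z_bar = (-14.3)^2 + 13.2^2 = 204.49 + 174.24 = 378.73

z_bar = -14.3000 - 13.2000i, z*z_bar = 378.73


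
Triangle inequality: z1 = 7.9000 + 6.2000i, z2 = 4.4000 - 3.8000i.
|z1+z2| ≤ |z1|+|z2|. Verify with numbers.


|z1| = sqrt(7.9^2 + 6.2^2) = sqrt(100.85) = 10.0424
|z2| = sqrt(4.4^2 + (-3.8)^2) = sqrt(33.8) = 5.8138
z1+z2 = 12.3000 + 2.4000i
|z1+z2| = sqrt(157.05) = 12.5320
|z1|+|z2| = 10.0424 + 5.8138 = 15.8562

|z1+z2| = 12.5320 ≤ |z1|+|z2| = 15.8562 (verified)


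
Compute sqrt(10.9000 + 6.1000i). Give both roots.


|z| = sqrt(118.81+37.21) = 12.4908
sqrt((|z|+a)/2) = sqrt((12.4908+10.9)/2) = sqrt(11.6954) = 3.4199
sqrt((|z|-a)/2) = sqrt((12.4908-10.9)/2) = sqrt(0.7954) = 0.8919

±(3.4199 + 0.8919i) i.e. 3.4199 + 0.8919i and -3.4199 - 0.8919i


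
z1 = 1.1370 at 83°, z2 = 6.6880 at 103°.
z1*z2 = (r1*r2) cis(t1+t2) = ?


r = 1.1370 * 6.6880 = 7.6043
theta = 83° + 103° = 186° = 186° (mod 360)

7.6043 cis(186°)


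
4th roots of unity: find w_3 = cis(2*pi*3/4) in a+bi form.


Angle = 360*3/4 = 270°
a = cos(270°) = 0
b = sin(270°) = -1.0000

0 - 1.0000i


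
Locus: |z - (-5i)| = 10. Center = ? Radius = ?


|z - z0| = r is a circle with center z0 and radius r.
Center = (0, -5), radius = 10

Circle with center (0, -5) and radius 10


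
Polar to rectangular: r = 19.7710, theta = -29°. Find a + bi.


a = 19.7710*cos(-29°) = 19.7710*0.87462 = 17.2921
b = 19.7710*sin(-29°) = 19.7710*(-0.48481) = -9.5852

17.2921 - 9.5852i


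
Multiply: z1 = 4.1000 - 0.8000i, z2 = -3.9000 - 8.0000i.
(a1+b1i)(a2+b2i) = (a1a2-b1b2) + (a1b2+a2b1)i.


Real = 4.1*(-3.9) - (-0.8)*(-8) = -15.99 - 6.4 = -22.39
Imag = 4.1*(-8) - (3.9)*(-0.8) = -32.8 + 3.12 = -29.68

-22.3900 - 29.6800i


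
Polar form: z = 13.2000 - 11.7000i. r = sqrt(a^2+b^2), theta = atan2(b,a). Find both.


r = sqrt(174.24+136.89) = sqrt(311.13) = 17.6389
theta = atan2(-11.7, 13.2) = -41.5526 degrees

r = 17.6389, theta = -41.5526 degrees


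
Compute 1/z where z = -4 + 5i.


|z|^2 = 16+25 = 41
1/z = (-4 - 5i)/41

1/z = -0.0976 - 0.1220i


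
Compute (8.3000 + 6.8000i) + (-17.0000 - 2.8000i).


Real: 8.3 - 17 = -8.7
Imag: 6.8 - 2.8 = 4

-8.7000 + 4.0000i


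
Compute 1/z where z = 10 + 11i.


|z|^2 = 100+121 = 221
1/z = (10 - 11i)/221

1/z = 0.0452 - 0.0498i


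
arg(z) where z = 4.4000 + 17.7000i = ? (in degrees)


Re = 4.4, Im = 17.7
arg = atan2(17.7, 4.4) = 76.0399 degrees

arg(z) = 76.0399 degrees


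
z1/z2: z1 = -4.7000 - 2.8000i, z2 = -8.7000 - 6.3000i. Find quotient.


Conjugate of z2 = -8.7000 + 6.3000i
Numerator: (-4.7000 - 2.8000i)(-8.7000 + 6.3000i) = 58.5300 - 5.2500i
Denominator: (-8.7)^2 + (-6.3)^2 = 115.38
Result = (58.5300 - 5.2500i)/115.38

0.5073 - 0.0455i


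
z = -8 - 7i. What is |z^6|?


|z| = sqrt(64+49) = sqrt(113) = 10.6301
|z^6| = |z|^6 = (sqrt(113))^6 = 113^3 = 1442897

|z^6| = 1442897


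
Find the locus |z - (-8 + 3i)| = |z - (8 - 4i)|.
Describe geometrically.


Equal distances means the locus is the perpendicular bisector of z1 and z2.
Midpoint = ((-8+8)/2, (3+(-4))/2) = (0, -0.5000)

Perpendicular bisector through (0, -0.5000)


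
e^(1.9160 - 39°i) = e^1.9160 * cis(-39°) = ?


e^1.9160 = 6.7937
cos(-39°) = 0.77715
sin(-39°) = -0.62932
Real = 6.7937*0.77715 = 5.2797
Imag = 6.7937*(-0.62932) = -4.2754

5.2797 - 4.2754i


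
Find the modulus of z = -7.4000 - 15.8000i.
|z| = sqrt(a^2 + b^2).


|z| = sqrt((-7.4)^2 + (-15.8)^2) = sqrt(54.76 + 249.64) = sqrt(304.4) = 17.4471

|z| = 17.4471


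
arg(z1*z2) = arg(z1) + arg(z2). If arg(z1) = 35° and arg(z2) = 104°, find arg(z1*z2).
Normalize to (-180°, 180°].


arg(z1*z2) = 35° + 104° = 139°
Normalized to (-180°, 180°]: 139°

139°


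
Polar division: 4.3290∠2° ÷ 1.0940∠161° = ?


r = 4.3290 / 1.0940 = 3.9570
theta = 2° - 161° = -159° = 201° (mod 360)

3.9570 cis(201°)


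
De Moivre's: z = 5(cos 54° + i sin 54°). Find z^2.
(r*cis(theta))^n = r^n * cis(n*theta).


r^2 = 5^2 = 25
n*theta = 2*54° = 108° = 108° (mod 360)
a = 25*cos(108°) = -7.7254
b = 25*sin(108°) = 23.7764

25 cis(108°) = -7.7254 + 23.7764i


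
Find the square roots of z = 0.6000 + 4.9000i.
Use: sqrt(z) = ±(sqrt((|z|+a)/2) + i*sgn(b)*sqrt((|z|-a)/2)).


|z| = sqrt(0.36+24.01) = 4.9366
sqrt((|z|+a)/2) = sqrt((4.9366+0.6)/2) = sqrt(2.7683) = 1.6638
sqrt((|z|-a)/2) = sqrt((4.9366-0.6)/2) = sqrt(2.1683) = 1.4725

±(1.6638 + 1.4725i) i.e. 1.6638 + 1.4725i and -1.6638 - 1.4725i


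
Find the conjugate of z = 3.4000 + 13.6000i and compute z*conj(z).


z_bar = 3.4000 - 13.6000i
z*z_bar = 3.4^2 + 13.6^2 = 11.56 + 184.96 = 196.52

z_bar = 3.4000 - 13.6000i, z*z_bar = 196.52


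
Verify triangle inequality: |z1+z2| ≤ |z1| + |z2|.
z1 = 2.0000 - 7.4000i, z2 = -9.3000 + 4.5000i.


|z1| = sqrt(2^2 + (-7.4)^2) = sqrt(58.76) = 7.6655
|z2| = sqrt((-9.3)^2 + 4.5^2) = sqrt(106.74) = 10.3315
z1+z2 = -7.3000 - 2.9000i
|z1+z2| = sqrt(61.7) = 7.8549
|z1|+|z2| = 7.6655 + 10.3315 = 17.9970

|z1+z2| = 7.8549 ≤ |z1|+|z2| = 17.9970 (verified)


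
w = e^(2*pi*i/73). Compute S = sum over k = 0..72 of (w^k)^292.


The roots are w_k = w^k with w = e^(2*pi*i/73), and (w^k)^292 = (w^292)^k.
So S = 1 + u + u^2 + ... + u^(72) with u = w^292.
292 = 4*73 + 0, so 292 is a multiple of 73 and u = (w^73)^4 = 1.
Every one of the 73 terms equals 1: S = 73

S = 73


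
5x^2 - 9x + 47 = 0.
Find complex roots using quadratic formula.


disc = (-9)^2 - 4*5*47 = 81 - 940 = -859
sqrt(|disc|) = sqrt(859) = 29.3087
Real part = 9/(2*5) = 0.9000
Imag part = 29.3087/(2*5) = 2.9309

0.9000 ± 2.9309i


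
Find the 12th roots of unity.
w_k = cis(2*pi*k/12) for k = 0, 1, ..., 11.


The 12th roots of unity are cis(360k/12°) for k=0..11
Angle step = 360/12 = 30°
Primitive root: cis(30°)
Primitive root = 0.8660 + 0.5000i

12 roots at angles: 0°, 30°, 60°, 90°, 120°, 150°, 180°, 210°, 240°, 270°, 300°, 330°


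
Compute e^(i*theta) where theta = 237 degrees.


cos(237°) = -0.5446
sin(237°) = -0.8387

e^(i*237°) = -0.5446 - 0.8387i


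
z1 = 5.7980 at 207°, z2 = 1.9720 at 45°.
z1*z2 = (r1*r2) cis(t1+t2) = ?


r = 5.7980 * 1.9720 = 11.4337
theta = 207° + 45° = 252° = 252° (mod 360)

11.4337 cis(252°)


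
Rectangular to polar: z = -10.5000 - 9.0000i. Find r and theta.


r = sqrt(110.25+81) = sqrt(191.25) = 13.8293
theta = atan2(-9, -10.5) = -139.3987 degrees

r = 13.8293, theta = -139.3987 degrees


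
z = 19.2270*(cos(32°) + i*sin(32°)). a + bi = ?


a = 19.2270*cos(32°) = 19.2270*0.848048 = 16.3054
b = 19.2270*sin(32°) = 19.2270*0.52992 = 10.1888

16.3054 + 10.1888i


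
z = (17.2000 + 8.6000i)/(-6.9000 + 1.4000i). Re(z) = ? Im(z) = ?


Multiply by conjugate: (17.2000 + 8.6000i)(-6.9000 - 1.4000i) / ((-6.9)^2 + 1.4^2)
Numerator real = 17.2*(-6.9) + 8.6*1.4 = -106.64
Numerator imag = 8.6*(-6.9) - 17.2*1.4 = -83.42
Denominator = 49.57
Re(z) = -106.64/49.57 = -2.1513
Im(z) = -83.42/49.57 = -1.6829

Re(z) = -2.1513, Im(z) = -1.6829


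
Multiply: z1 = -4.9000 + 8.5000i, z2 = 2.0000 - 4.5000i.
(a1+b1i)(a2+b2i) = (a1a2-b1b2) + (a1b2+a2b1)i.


Real = -4.9*2 - 8.5*(-4.5) = -9.8 - (-38.25) = 28.45
Imag = -4.9*(-4.5) + 2*8.5 = 22.05 + 17 = 39.05

28.4500 + 39.0500i


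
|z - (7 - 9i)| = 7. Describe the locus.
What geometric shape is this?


|z - z0| = r is a circle with center z0 and radius r.
Center = (7, -9), radius = 7

Circle with center (7, -9) and radius 7


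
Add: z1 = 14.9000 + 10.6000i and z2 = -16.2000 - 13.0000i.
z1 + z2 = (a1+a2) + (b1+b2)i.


Real: 14.9 - 16.2 = -1.3
Imag: 10.6 - 13 = -2.4

-1.3000 - 2.4000i


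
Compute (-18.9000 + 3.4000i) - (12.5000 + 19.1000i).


Real: -18.9 - 12.5 = -31.4
Imag: 3.4 - 19.1 = -15.7

-31.4000 - 15.7000i


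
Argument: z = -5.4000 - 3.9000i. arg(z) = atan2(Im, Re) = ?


Re = -5.4, Im = -3.9
arg = atan2(-3.9, -5.4) = -144.1623 degrees

arg(z) = -144.1623 degrees


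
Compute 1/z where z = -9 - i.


|z|^2 = 81+1 = 82
1/z = (-9 + 1i)/82

1/z = -0.1098 + 0.0122i


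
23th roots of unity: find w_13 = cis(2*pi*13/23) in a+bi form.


Angle = 360*13/23 = 203.4783°
a = cos(203.4783°) = -0.9172
b = sin(203.4783°) = -0.3984

-0.9172 - 0.3984i


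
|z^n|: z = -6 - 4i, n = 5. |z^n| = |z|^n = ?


|z| = sqrt(36+16) = sqrt(52) = 7.2111
|z^5| = |z|^5 = (sqrt(52))^5 = 52^2 * sqrt(52) = 2704*sqrt(52)

|z^5| = 2704*sqrt(52) ≈ 19498.8213


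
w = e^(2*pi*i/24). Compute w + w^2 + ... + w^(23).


With w = e^(2*pi*i/24), all 24 of the 24th roots of unity w^0 = 1, w, ..., w^(23) sum to 0: 1 + w + ... + w^(23) = (1 - w^24)/(1 - w) = 0 since w^24 = 1, w ≠ 1.
Removing the root 1: w + w^2 + ... + w^(23) = 0 - 1 = -1

Sum = -1


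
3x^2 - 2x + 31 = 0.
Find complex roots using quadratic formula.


disc = (-2)^2 - 4*3*31 = 4 - 372 = -368
sqrt(|disc|) = sqrt(368) = 19.1833
Real part = 2/(2*3) = 0.3333
Imag part = 19.1833/(2*3) = 3.1972

0.3333 ± 3.1972i


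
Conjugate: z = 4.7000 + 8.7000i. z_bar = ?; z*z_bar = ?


z_bar = 4.7000 - 8.7000i
z*z_bar = 4.7^2 + 8.7^2 = 22.09 + 75.69 = 97.78

z_bar = 4.7000 - 8.7000i, z*z_bar = 97.78


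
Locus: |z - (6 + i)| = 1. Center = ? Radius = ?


|z - z0| = r is a circle with center z0 and radius r.
Center = (6, 1), radius = 1

Circle with center (6, 1) and radius 1


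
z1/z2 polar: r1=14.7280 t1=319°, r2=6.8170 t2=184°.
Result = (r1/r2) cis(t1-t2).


r = 14.7280 / 6.8170 = 2.1605
theta = 319° - 184° = 135° = 135° (mod 360)

2.1605 cis(135°)


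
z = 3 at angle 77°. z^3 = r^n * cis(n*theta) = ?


r^3 = 3^3 = 27
n*theta = 3*77° = 231° = 231° (mod 360)
a = 27*cos(231°) = -16.9917
b = 27*sin(231°) = -20.9829

27 cis(231°) = -16.9917 - 20.9829i


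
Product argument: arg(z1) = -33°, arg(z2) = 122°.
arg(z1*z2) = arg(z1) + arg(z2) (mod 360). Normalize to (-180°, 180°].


arg(z1*z2) = -33° + 122° = 89°
Normalized to (-180°, 180°]: 89°

89°


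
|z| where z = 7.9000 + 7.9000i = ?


|z| = sqrt(7.9^2 + 7.9^2) = sqrt(62.41 + 62.41) = sqrt(124.82) = 11.1723

|z| = 11.1723


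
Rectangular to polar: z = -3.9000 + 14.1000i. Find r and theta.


r = sqrt(15.21+198.81) = sqrt(214.02) = 14.6294
theta = atan2(14.1, -3.9) = 105.4612 degrees

r = 14.6294, theta = 105.4612 degrees


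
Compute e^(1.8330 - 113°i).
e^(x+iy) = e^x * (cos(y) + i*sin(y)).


e^1.8330 = 6.25262
cos(-113°) = -0.39073
sin(-113°) = -0.920505
Real = 6.25262*(-0.39073) = -2.4431
Imag = 6.25262*(-0.920505) = -5.7556

-2.4431 - 5.7556i


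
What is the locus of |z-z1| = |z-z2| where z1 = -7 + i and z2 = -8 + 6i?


Equal distances means the locus is the perpendicular bisector of z1 and z2.
Midpoint = ((-7+(-8))/2, (1+6)/2) = (-7.5000, 3.5000)

Perpendicular bisector through (-7.5000, 3.5000)


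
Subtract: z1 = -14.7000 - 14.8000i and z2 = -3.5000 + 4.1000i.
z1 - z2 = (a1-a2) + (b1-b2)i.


Real: -14.7 + 3.5 = -11.2
Imag: -14.8 - 4.1 = -18.9

-11.2000 - 18.9000i


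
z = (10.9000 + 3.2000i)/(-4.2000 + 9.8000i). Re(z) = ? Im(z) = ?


Multiply by conjugate: (10.9000 + 3.2000i)(-4.2000 - 9.8000i) / ((-4.2)^2 + 9.8^2)
Numerator real = 10.9*(-4.2) + 3.2*9.8 = -14.42
Numerator imag = 3.2*(-4.2) - 10.9*9.8 = -120.26
Denominator = 113.68
Re(z) = -14.42/113.68 = -0.1268
Im(z) = -120.26/113.68 = -1.0579

Re(z) = -0.1268, Im(z) = -1.0579


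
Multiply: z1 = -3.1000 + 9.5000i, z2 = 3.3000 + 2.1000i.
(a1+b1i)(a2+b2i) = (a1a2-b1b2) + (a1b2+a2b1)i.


Real = -3.1*3.3 - 9.5*2.1 = -10.23 - 19.95 = -30.18
Imag = -3.1*2.1 + 3.3*9.5 = -6.51 + 31.35 = 24.84

-30.1800 + 24.8400i


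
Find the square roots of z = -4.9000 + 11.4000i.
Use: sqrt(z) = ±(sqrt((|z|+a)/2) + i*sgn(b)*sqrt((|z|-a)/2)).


|z| = sqrt(24.01+129.96) = 12.4085
sqrt((|z|+a)/2) = sqrt((12.4085+(-4.9))/2) = sqrt(3.7542) = 1.9376
sqrt((|z|-a)/2) = sqrt((12.4085-(-4.9))/2) = sqrt(8.6542) = 2.9418

±(1.9376 + 2.9418i) i.e. 1.9376 + 2.9418i and -1.9376 - 2.9418i


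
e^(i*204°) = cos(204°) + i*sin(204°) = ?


cos(204°) = -0.9135
sin(204°) = -0.4067

e^(i*204°) = -0.9135 - 0.4067i
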